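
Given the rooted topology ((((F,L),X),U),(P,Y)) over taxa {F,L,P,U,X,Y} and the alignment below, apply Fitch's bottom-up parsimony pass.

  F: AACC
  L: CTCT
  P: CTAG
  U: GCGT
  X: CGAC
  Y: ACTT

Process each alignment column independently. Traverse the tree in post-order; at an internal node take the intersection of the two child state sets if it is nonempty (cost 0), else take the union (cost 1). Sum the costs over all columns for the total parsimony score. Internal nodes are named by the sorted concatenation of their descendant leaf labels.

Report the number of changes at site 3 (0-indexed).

FL@0: {A} ∪ {C} = {A,C} (union, +1)
FLX@0: {A,C} ∩ {C} = {C} (intersection, +0)
FLUX@0: {C} ∪ {G} = {C,G} (union, +1)
PY@0: {C} ∪ {A} = {A,C} (union, +1)
FLPUXY@0: {C,G} ∩ {A,C} = {C} (intersection, +0)
FL@1: {A} ∪ {T} = {A,T} (union, +1)
FLX@1: {A,T} ∪ {G} = {A,G,T} (union, +1)
FLUX@1: {A,G,T} ∪ {C} = {A,C,G,T} (union, +1)
PY@1: {T} ∪ {C} = {C,T} (union, +1)
FLPUXY@1: {A,C,G,T} ∩ {C,T} = {C,T} (intersection, +0)
FL@2: {C} ∩ {C} = {C} (intersection, +0)
FLX@2: {C} ∪ {A} = {A,C} (union, +1)
FLUX@2: {A,C} ∪ {G} = {A,C,G} (union, +1)
PY@2: {A} ∪ {T} = {A,T} (union, +1)
FLPUXY@2: {A,C,G} ∩ {A,T} = {A} (intersection, +0)
FL@3: {C} ∪ {T} = {C,T} (union, +1)
FLX@3: {C,T} ∩ {C} = {C} (intersection, +0)
FLUX@3: {C} ∪ {T} = {C,T} (union, +1)
PY@3: {G} ∪ {T} = {G,T} (union, +1)
FLPUXY@3: {C,T} ∩ {G,T} = {T} (intersection, +0)
per-site changes: [3, 4, 3, 3]; total = 13

3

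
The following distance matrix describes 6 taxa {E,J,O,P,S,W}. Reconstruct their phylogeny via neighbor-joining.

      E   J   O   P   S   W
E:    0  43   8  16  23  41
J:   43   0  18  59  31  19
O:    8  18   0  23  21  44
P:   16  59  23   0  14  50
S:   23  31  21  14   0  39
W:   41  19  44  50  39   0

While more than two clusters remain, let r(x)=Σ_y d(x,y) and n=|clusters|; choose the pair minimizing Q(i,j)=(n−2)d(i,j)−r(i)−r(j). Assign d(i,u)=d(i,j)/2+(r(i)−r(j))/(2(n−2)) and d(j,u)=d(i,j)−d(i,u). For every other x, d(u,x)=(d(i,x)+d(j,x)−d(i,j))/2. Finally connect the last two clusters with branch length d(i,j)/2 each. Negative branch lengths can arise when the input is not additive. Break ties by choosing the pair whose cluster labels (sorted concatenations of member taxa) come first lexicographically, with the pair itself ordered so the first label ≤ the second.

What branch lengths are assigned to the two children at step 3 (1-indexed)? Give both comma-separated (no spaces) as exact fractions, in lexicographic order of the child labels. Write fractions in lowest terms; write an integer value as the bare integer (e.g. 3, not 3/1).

89/16,111/16

iteration 1: select J,W (d=19, Q=-287); attach at lengths (53/8, 99/8); label the merged cluster JW
  updated: d(E,JW)=65/2, d(JW,O)=43/2, d(JW,P)=45, d(JW,S)=51/2
iteration 2: select P,S (d=14, Q=-279/2); attach at lengths (113/12, 55/12); label the merged cluster PS
  updated: d(E,PS)=25/2, d(JW,PS)=113/4, d(O,PS)=15
iteration 3: select E,PS (d=25/2, Q=-335/4); attach at lengths (89/16, 111/16); label the merged cluster EPS
  updated: d(EPS,JW)=193/8, d(EPS,O)=21/4
iteration 4: select EPS,JW (d=193/8, Q=-407/8); attach at lengths (63/16, 323/16); label the merged cluster EJPSW
  updated: d(EJPSW,O)=21/16
iteration 5: select EJPSW,O (d=21/16); attach at lengths (21/32, 21/32); label the merged cluster EJOPSW
final tree: (((E:89/16,(P:113/12,S:55/12):111/16):63/16,(J:53/8,W:99/8):323/16):21/32,O:21/32)
total length: 1135/16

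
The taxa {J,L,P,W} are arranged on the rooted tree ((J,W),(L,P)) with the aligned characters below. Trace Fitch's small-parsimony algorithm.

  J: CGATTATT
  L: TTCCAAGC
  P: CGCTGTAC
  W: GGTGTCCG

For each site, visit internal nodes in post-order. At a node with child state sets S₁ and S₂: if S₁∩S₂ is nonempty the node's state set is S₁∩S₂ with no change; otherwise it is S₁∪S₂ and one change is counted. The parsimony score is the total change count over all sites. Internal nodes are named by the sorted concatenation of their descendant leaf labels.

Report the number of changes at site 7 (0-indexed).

2

[col 0] JW: children J:{C}, W:{G} ∪→ {C,G}; cost 1
[col 0] LP: children L:{T}, P:{C} ∪→ {C,T}; cost 1
[col 0] JLPW: children JW:{C,G}, LP:{C,T} ∩→ {C}; cost 0
[col 1] JW: children J:{G}, W:{G} ∩→ {G}; cost 0
[col 1] LP: children L:{T}, P:{G} ∪→ {G,T}; cost 1
[col 1] JLPW: children JW:{G}, LP:{G,T} ∩→ {G}; cost 0
[col 2] JW: children J:{A}, W:{T} ∪→ {A,T}; cost 1
[col 2] LP: children L:{C}, P:{C} ∩→ {C}; cost 0
[col 2] JLPW: children JW:{A,T}, LP:{C} ∪→ {A,C,T}; cost 1
[col 3] JW: children J:{T}, W:{G} ∪→ {G,T}; cost 1
[col 3] LP: children L:{C}, P:{T} ∪→ {C,T}; cost 1
[col 3] JLPW: children JW:{G,T}, LP:{C,T} ∩→ {T}; cost 0
[col 4] JW: children J:{T}, W:{T} ∩→ {T}; cost 0
[col 4] LP: children L:{A}, P:{G} ∪→ {A,G}; cost 1
[col 4] JLPW: children JW:{T}, LP:{A,G} ∪→ {A,G,T}; cost 1
[col 5] JW: children J:{A}, W:{C} ∪→ {A,C}; cost 1
[col 5] LP: children L:{A}, P:{T} ∪→ {A,T}; cost 1
[col 5] JLPW: children JW:{A,C}, LP:{A,T} ∩→ {A}; cost 0
[col 6] JW: children J:{T}, W:{C} ∪→ {C,T}; cost 1
[col 6] LP: children L:{G}, P:{A} ∪→ {A,G}; cost 1
[col 6] JLPW: children JW:{C,T}, LP:{A,G} ∪→ {A,C,G,T}; cost 1
[col 7] JW: children J:{T}, W:{G} ∪→ {G,T}; cost 1
[col 7] LP: children L:{C}, P:{C} ∩→ {C}; cost 0
[col 7] JLPW: children JW:{G,T}, LP:{C} ∪→ {C,G,T}; cost 1
per-site changes: [2, 1, 2, 2, 2, 2, 3, 2]; total = 16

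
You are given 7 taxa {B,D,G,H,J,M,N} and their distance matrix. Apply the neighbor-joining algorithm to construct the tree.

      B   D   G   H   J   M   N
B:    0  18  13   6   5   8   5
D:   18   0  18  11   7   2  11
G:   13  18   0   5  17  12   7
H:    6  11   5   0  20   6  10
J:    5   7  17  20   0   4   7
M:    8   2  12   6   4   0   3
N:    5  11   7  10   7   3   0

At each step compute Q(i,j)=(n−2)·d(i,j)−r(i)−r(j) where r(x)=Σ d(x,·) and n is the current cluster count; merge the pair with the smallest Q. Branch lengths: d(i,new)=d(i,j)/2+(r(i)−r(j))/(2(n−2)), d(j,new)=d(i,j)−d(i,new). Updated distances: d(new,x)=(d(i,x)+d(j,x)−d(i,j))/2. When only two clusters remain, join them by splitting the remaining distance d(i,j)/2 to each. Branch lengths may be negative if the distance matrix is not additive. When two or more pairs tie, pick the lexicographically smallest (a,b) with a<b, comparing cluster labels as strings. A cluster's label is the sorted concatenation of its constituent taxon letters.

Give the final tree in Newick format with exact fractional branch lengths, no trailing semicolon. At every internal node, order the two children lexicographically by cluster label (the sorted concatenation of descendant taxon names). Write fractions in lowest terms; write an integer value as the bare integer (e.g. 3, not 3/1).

1. join G+H (d=5, Q=-105) ⇒ GH; edges |G|=39/10, |H|=11/10
  updated: d(B,GH)=7, d(D,GH)=12, d(GH,J)=16, d(GH,M)=13/2, d(GH,N)=6
2. join D+M (d=2, Q=-131/2) ⇒ DM; edges |D|=69/16, |M|=-37/16
  updated: d(B,DM)=12, d(DM,GH)=33/4, d(DM,J)=9/2, d(DM,N)=6
3. join DM+J (d=9/2, Q=-199/4) ⇒ DJM; edges |DM|=47/24, |J|=61/24
  updated: d(B,DJM)=25/4, d(DJM,GH)=79/8, d(DJM,N)=17/4
4. join B+GH (d=7, Q=-217/8) ⇒ BGH; edges |B|=75/32, |GH|=149/32
  updated: d(BGH,DJM)=73/16, d(BGH,N)=2
5. join BGH+DJM (d=73/16, Q=-173/16) ⇒ BDGHJM; edges |BGH|=37/32, |DJM|=109/32
  updated: d(BDGHJM,N)=27/32
6. join BDGHJM+N (d=27/32) ⇒ BDGHJMN; edges |BDGHJM|=27/64, |N|=27/64
final tree: (((B:75/32,(G:39/10,H:11/10):149/32):37/32,((D:69/16,M:-37/16):47/24,J:61/24):109/32):27/64,N:27/64)
total length: 765/32

(((B:75/32,(G:39/10,H:11/10):149/32):37/32,((D:69/16,M:-37/16):47/24,J:61/24):109/32):27/64,N:27/64)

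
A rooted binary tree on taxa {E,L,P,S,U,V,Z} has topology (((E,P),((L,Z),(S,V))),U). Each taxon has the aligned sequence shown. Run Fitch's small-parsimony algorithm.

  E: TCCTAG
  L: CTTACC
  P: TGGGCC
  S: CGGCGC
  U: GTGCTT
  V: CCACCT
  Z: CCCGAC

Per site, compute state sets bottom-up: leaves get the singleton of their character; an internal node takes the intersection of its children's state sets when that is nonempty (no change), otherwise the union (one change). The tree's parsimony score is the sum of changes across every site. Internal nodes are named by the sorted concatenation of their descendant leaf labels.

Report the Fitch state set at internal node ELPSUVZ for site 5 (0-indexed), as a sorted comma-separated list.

C,T

site 0, node EP: E={T} ∩ P={T} → {T} (+0)
site 0, node LZ: L={C} ∩ Z={C} → {C} (+0)
site 0, node SV: S={C} ∩ V={C} → {C} (+0)
site 0, node LSVZ: LZ={C} ∩ SV={C} → {C} (+0)
site 0, node ELPSVZ: EP={T} ∪ LSVZ={C} → {C,T} (+1)
site 0, node ELPSUVZ: ELPSVZ={C,T} ∪ U={G} → {C,G,T} (+1)
site 1, node EP: E={C} ∪ P={G} → {C,G} (+1)
site 1, node LZ: L={T} ∪ Z={C} → {C,T} (+1)
site 1, node SV: S={G} ∪ V={C} → {C,G} (+1)
site 1, node LSVZ: LZ={C,T} ∩ SV={C,G} → {C} (+0)
site 1, node ELPSVZ: EP={C,G} ∩ LSVZ={C} → {C} (+0)
site 1, node ELPSUVZ: ELPSVZ={C} ∪ U={T} → {C,T} (+1)
site 2, node EP: E={C} ∪ P={G} → {C,G} (+1)
site 2, node LZ: L={T} ∪ Z={C} → {C,T} (+1)
site 2, node SV: S={G} ∪ V={A} → {A,G} (+1)
site 2, node LSVZ: LZ={C,T} ∪ SV={A,G} → {A,C,G,T} (+1)
site 2, node ELPSVZ: EP={C,G} ∩ LSVZ={A,C,G,T} → {C,G} (+0)
site 2, node ELPSUVZ: ELPSVZ={C,G} ∩ U={G} → {G} (+0)
site 3, node EP: E={T} ∪ P={G} → {G,T} (+1)
site 3, node LZ: L={A} ∪ Z={G} → {A,G} (+1)
site 3, node SV: S={C} ∩ V={C} → {C} (+0)
site 3, node LSVZ: LZ={A,G} ∪ SV={C} → {A,C,G} (+1)
site 3, node ELPSVZ: EP={G,T} ∩ LSVZ={A,C,G} → {G} (+0)
site 3, node ELPSUVZ: ELPSVZ={G} ∪ U={C} → {C,G} (+1)
site 4, node EP: E={A} ∪ P={C} → {A,C} (+1)
site 4, node LZ: L={C} ∪ Z={A} → {A,C} (+1)
site 4, node SV: S={G} ∪ V={C} → {C,G} (+1)
site 4, node LSVZ: LZ={A,C} ∩ SV={C,G} → {C} (+0)
site 4, node ELPSVZ: EP={A,C} ∩ LSVZ={C} → {C} (+0)
site 4, node ELPSUVZ: ELPSVZ={C} ∪ U={T} → {C,T} (+1)
site 5, node EP: E={G} ∪ P={C} → {C,G} (+1)
site 5, node LZ: L={C} ∩ Z={C} → {C} (+0)
site 5, node SV: S={C} ∪ V={T} → {C,T} (+1)
site 5, node LSVZ: LZ={C} ∩ SV={C,T} → {C} (+0)
site 5, node ELPSVZ: EP={C,G} ∩ LSVZ={C} → {C} (+0)
site 5, node ELPSUVZ: ELPSVZ={C} ∪ U={T} → {C,T} (+1)
per-site changes: [2, 4, 4, 4, 4, 3]; total = 21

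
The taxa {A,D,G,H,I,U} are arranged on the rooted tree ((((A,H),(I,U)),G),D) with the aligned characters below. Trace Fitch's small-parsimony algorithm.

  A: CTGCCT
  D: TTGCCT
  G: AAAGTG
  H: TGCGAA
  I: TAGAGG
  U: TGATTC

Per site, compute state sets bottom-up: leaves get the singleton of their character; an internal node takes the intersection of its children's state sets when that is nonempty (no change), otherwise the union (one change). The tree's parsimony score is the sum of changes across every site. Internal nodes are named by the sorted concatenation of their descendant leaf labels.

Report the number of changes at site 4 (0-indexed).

4

site 0, node AH: A={C} ∪ H={T} → {C,T} (+1)
site 0, node IU: I={T} ∩ U={T} → {T} (+0)
site 0, node AHIU: AH={C,T} ∩ IU={T} → {T} (+0)
site 0, node AGHIU: AHIU={T} ∪ G={A} → {A,T} (+1)
site 0, node ADGHIU: AGHIU={A,T} ∩ D={T} → {T} (+0)
site 1, node AH: A={T} ∪ H={G} → {G,T} (+1)
site 1, node IU: I={A} ∪ U={G} → {A,G} (+1)
site 1, node AHIU: AH={G,T} ∩ IU={A,G} → {G} (+0)
site 1, node AGHIU: AHIU={G} ∪ G={A} → {A,G} (+1)
site 1, node ADGHIU: AGHIU={A,G} ∪ D={T} → {A,G,T} (+1)
site 2, node AH: A={G} ∪ H={C} → {C,G} (+1)
site 2, node IU: I={G} ∪ U={A} → {A,G} (+1)
site 2, node AHIU: AH={C,G} ∩ IU={A,G} → {G} (+0)
site 2, node AGHIU: AHIU={G} ∪ G={A} → {A,G} (+1)
site 2, node ADGHIU: AGHIU={A,G} ∩ D={G} → {G} (+0)
site 3, node AH: A={C} ∪ H={G} → {C,G} (+1)
site 3, node IU: I={A} ∪ U={T} → {A,T} (+1)
site 3, node AHIU: AH={C,G} ∪ IU={A,T} → {A,C,G,T} (+1)
site 3, node AGHIU: AHIU={A,C,G,T} ∩ G={G} → {G} (+0)
site 3, node ADGHIU: AGHIU={G} ∪ D={C} → {C,G} (+1)
site 4, node AH: A={C} ∪ H={A} → {A,C} (+1)
site 4, node IU: I={G} ∪ U={T} → {G,T} (+1)
site 4, node AHIU: AH={A,C} ∪ IU={G,T} → {A,C,G,T} (+1)
site 4, node AGHIU: AHIU={A,C,G,T} ∩ G={T} → {T} (+0)
site 4, node ADGHIU: AGHIU={T} ∪ D={C} → {C,T} (+1)
site 5, node AH: A={T} ∪ H={A} → {A,T} (+1)
site 5, node IU: I={G} ∪ U={C} → {C,G} (+1)
site 5, node AHIU: AH={A,T} ∪ IU={C,G} → {A,C,G,T} (+1)
site 5, node AGHIU: AHIU={A,C,G,T} ∩ G={G} → {G} (+0)
site 5, node ADGHIU: AGHIU={G} ∪ D={T} → {G,T} (+1)
per-site changes: [2, 4, 3, 4, 4, 4]; total = 21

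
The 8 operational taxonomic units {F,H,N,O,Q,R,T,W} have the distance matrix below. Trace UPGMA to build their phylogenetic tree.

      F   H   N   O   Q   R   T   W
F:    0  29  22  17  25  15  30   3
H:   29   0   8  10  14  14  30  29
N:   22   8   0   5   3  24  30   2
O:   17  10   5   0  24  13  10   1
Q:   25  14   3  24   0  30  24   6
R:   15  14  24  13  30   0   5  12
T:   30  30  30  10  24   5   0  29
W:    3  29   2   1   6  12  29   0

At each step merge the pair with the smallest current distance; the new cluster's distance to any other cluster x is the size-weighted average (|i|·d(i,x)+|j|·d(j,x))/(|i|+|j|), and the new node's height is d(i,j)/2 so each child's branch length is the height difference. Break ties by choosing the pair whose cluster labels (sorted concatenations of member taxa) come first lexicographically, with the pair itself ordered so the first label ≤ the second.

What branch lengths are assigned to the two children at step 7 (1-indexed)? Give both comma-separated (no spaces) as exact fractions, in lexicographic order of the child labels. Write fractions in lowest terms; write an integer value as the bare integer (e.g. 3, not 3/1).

51/40,67/8

1. join O+W (d=1) ⇒ OW; edges |O|=1/2, |W|=1/2
  updated: d(F,OW)=10, d(H,OW)=39/2, d(N,OW)=7/2, d(OW,Q)=15, d(OW,R)=25/2, d(OW,T)=39/2
2. join N+Q (d=3) ⇒ NQ; edges |N|=3/2, |Q|=3/2
  updated: d(F,NQ)=47/2, d(H,NQ)=11, d(NQ,OW)=37/4, d(NQ,R)=27, d(NQ,T)=27
3. join R+T (d=5) ⇒ RT; edges |R|=5/2, |T|=5/2
  updated: d(F,RT)=45/2, d(H,RT)=22, d(NQ,RT)=27, d(OW,RT)=16
4. join NQ+OW (d=37/4) ⇒ NOQW; edges |NQ|=25/8, |OW|=33/8
  updated: d(F,NOQW)=67/4, d(H,NOQW)=61/4, d(NOQW,RT)=43/2
5. join H+NOQW (d=61/4) ⇒ HNOQW; edges |H|=61/8, |NOQW|=3
  updated: d(F,HNOQW)=96/5, d(HNOQW,RT)=108/5
6. join F+HNOQW (d=96/5) ⇒ FHNOQW; edges |F|=48/5, |HNOQW|=79/40
  updated: d(FHNOQW,RT)=87/4
7. join FHNOQW+RT (d=87/4) ⇒ FHNOQRTW; edges |FHNOQW|=51/40, |RT|=67/8
final tree: ((F:48/5,(H:61/8,((N:3/2,Q:3/2):25/8,(O:1/2,W:1/2):33/8):3):79/40):51/40,(R:5/2,T:5/2):67/8)
total length: 481/10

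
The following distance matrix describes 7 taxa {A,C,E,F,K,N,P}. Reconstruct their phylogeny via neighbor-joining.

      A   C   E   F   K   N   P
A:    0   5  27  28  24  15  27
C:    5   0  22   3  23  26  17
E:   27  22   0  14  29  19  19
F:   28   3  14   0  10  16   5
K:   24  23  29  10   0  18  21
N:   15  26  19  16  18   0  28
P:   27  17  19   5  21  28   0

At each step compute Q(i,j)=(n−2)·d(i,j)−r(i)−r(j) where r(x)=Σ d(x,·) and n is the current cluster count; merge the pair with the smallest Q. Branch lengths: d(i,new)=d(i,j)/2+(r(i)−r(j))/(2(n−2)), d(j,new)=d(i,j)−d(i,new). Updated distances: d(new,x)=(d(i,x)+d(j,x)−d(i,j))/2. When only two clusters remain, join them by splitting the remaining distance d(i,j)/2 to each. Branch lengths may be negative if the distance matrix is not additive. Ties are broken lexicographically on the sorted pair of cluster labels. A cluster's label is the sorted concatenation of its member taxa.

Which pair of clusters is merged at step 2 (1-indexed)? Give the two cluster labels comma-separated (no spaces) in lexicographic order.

step 1: merge (A,C) at d=5, Q=-197; branch lengths A→11/2, C→-1/2; new cluster AC
  updated: d(AC,E)=22, d(AC,F)=13, d(AC,K)=21, d(AC,N)=18, d(AC,P)=39/2
step 2: merge (F,P) at d=5, Q=-261/2; branch lengths F→-29/16, P→109/16; new cluster FP
  updated: d(AC,FP)=55/4, d(E,FP)=14, d(FP,K)=13, d(FP,N)=39/2
step 3: merge (E,FP) at d=14, Q=-409/4; branch lengths E→263/24, FP→73/24; new cluster EFP
  updated: d(AC,EFP)=87/8, d(EFP,K)=14, d(EFP,N)=49/4
step 4: merge (AC,EFP) at d=87/8, Q=-261/4; branch lengths AC→69/8, EFP→9/4; new cluster ACEFP
  updated: d(ACEFP,K)=193/16, d(ACEFP,N)=155/16
step 5: merge (ACEFP,K) at d=193/16, Q=-159/4; branch lengths ACEFP→15/8, K→163/16; new cluster ACEFKP
  updated: d(ACEFKP,N)=125/16
step 6: merge (ACEFKP,N) at d=125/16; branch lengths ACEFKP→125/32, N→125/32; new cluster ACEFKNP
final tree: ((((A:11/2,C:-1/2):69/8,(E:263/24,(F:-29/16,P:109/16):73/24):9/4):15/8,K:163/16):125/32,N:125/32)
total length: 219/4

F,P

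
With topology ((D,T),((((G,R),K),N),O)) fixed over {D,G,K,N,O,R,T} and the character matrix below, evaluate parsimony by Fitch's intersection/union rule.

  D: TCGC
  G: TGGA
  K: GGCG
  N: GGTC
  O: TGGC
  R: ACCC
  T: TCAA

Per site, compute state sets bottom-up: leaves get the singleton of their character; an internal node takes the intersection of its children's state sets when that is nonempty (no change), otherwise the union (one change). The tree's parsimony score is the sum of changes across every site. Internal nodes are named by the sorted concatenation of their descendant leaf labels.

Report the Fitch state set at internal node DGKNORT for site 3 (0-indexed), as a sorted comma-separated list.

DT@0: {T} ∩ {T} = {T} (intersection, +0)
GR@0: {T} ∪ {A} = {A,T} (union, +1)
GKR@0: {A,T} ∪ {G} = {A,G,T} (union, +1)
GKNR@0: {A,G,T} ∩ {G} = {G} (intersection, +0)
GKNOR@0: {G} ∪ {T} = {G,T} (union, +1)
DGKNORT@0: {T} ∩ {G,T} = {T} (intersection, +0)
DT@1: {C} ∩ {C} = {C} (intersection, +0)
GR@1: {G} ∪ {C} = {C,G} (union, +1)
GKR@1: {C,G} ∩ {G} = {G} (intersection, +0)
GKNR@1: {G} ∩ {G} = {G} (intersection, +0)
GKNOR@1: {G} ∩ {G} = {G} (intersection, +0)
DGKNORT@1: {C} ∪ {G} = {C,G} (union, +1)
DT@2: {G} ∪ {A} = {A,G} (union, +1)
GR@2: {G} ∪ {C} = {C,G} (union, +1)
GKR@2: {C,G} ∩ {C} = {C} (intersection, +0)
GKNR@2: {C} ∪ {T} = {C,T} (union, +1)
GKNOR@2: {C,T} ∪ {G} = {C,G,T} (union, +1)
DGKNORT@2: {A,G} ∩ {C,G,T} = {G} (intersection, +0)
DT@3: {C} ∪ {A} = {A,C} (union, +1)
GR@3: {A} ∪ {C} = {A,C} (union, +1)
GKR@3: {A,C} ∪ {G} = {A,C,G} (union, +1)
GKNR@3: {A,C,G} ∩ {C} = {C} (intersection, +0)
GKNOR@3: {C} ∩ {C} = {C} (intersection, +0)
DGKNORT@3: {A,C} ∩ {C} = {C} (intersection, +0)
per-site changes: [3, 2, 4, 3]; total = 12

C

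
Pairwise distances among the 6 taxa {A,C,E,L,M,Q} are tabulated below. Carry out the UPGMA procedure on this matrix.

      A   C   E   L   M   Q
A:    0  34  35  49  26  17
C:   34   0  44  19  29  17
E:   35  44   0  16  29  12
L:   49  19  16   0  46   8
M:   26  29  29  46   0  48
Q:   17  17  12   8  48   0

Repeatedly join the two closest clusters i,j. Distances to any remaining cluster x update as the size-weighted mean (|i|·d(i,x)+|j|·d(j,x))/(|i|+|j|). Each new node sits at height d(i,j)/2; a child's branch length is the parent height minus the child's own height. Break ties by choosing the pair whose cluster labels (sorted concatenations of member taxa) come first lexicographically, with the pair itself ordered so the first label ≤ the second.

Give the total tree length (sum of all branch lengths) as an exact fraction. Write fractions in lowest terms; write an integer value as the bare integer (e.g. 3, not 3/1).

1757/24

iteration 1: select L,Q (d=8); attach at lengths (4, 4); label the merged cluster LQ
  updated: d(A,LQ)=33, d(C,LQ)=18, d(E,LQ)=14, d(LQ,M)=47
iteration 2: select E,LQ (d=14); attach at lengths (7, 3); label the merged cluster ELQ
  updated: d(A,ELQ)=101/3, d(C,ELQ)=80/3, d(ELQ,M)=41
iteration 3: select A,M (d=26); attach at lengths (13, 13); label the merged cluster AM
  updated: d(AM,C)=63/2, d(AM,ELQ)=112/3
iteration 4: select C,ELQ (d=80/3); attach at lengths (40/3, 19/3); label the merged cluster CELQ
  updated: d(AM,CELQ)=287/8
iteration 5: select AM,CELQ (d=287/8); attach at lengths (79/16, 221/48); label the merged cluster ACELMQ
final tree: ((A:13,M:13):79/16,(C:40/3,(E:7,(L:4,Q:4):3):19/3):221/48)
total length: 1757/24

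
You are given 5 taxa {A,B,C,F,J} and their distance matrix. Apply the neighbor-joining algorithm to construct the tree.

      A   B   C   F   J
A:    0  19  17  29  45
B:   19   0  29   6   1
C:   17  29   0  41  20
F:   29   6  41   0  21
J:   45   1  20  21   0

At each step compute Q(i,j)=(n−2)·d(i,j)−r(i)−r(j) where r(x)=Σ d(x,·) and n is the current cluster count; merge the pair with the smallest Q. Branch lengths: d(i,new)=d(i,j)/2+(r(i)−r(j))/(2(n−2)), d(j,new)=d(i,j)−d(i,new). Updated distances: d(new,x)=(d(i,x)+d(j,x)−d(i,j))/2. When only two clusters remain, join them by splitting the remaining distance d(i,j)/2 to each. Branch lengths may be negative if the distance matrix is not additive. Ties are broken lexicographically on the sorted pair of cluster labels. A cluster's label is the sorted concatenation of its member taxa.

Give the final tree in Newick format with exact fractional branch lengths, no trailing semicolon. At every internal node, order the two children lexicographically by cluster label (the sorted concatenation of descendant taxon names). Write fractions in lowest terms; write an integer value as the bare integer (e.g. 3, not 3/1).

iteration 1: select A,C (d=17, Q=-166); attach at lengths (9, 8); label the merged cluster AC
  updated: d(AC,B)=31/2, d(AC,F)=53/2, d(AC,J)=24
iteration 2: select AC,F (d=53/2, Q=-133/2); attach at lengths (131/8, 81/8); label the merged cluster ACF
  updated: d(ACF,B)=-5/2, d(ACF,J)=37/4
iteration 3: select ACF,B (d=-5/2, Q=-31/4); attach at lengths (23/8, -43/8); label the merged cluster ABCF
  updated: d(ABCF,J)=51/8
iteration 4: select ABCF,J (d=51/8); attach at lengths (51/16, 51/16); label the merged cluster ABCFJ
final tree: ((((A:9,C:8):131/8,F:81/8):23/8,B:-43/8):51/16,J:51/16)
total length: 379/8

((((A:9,C:8):131/8,F:81/8):23/8,B:-43/8):51/16,J:51/16)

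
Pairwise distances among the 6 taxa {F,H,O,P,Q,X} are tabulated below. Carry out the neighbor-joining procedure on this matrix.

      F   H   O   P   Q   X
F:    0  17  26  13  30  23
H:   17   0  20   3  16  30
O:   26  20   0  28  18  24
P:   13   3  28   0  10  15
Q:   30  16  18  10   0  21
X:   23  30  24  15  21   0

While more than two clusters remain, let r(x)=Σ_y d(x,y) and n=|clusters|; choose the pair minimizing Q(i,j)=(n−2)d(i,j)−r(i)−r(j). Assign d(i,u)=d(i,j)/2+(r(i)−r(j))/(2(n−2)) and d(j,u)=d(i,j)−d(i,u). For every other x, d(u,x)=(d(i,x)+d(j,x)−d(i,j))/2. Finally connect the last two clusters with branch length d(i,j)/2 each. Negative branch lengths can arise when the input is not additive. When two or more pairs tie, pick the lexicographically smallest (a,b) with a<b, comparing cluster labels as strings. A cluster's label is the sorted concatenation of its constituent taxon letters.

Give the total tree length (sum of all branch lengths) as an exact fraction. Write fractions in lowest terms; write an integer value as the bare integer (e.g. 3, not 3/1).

209/4

iteration 1: select H,P (d=3, Q=-143); attach at lengths (29/8, -5/8); label the merged cluster HP
  updated: d(F,HP)=27/2, d(HP,O)=45/2, d(HP,Q)=23/2, d(HP,X)=21
iteration 2: select F,HP (d=27/2, Q=-241/2); attach at lengths (43/4, 11/4); label the merged cluster FHP
  updated: d(FHP,O)=35/2, d(FHP,Q)=14, d(FHP,X)=61/4
iteration 3: select FHP,X (d=61/4, Q=-153/2); attach at lengths (17/4, 11); label the merged cluster FHPX
  updated: d(FHPX,O)=105/8, d(FHPX,Q)=79/8
iteration 4: select FHPX,O (d=105/8, Q=-41); attach at lengths (5/2, 85/8); label the merged cluster FHOPX
  updated: d(FHOPX,Q)=59/8
iteration 5: select FHOPX,Q (d=59/8); attach at lengths (59/16, 59/16); label the merged cluster FHOPQX
final tree: ((((F:43/4,(H:29/8,P:-5/8):11/4):17/4,X:11):5/2,O:85/8):59/16,Q:59/16)
total length: 209/4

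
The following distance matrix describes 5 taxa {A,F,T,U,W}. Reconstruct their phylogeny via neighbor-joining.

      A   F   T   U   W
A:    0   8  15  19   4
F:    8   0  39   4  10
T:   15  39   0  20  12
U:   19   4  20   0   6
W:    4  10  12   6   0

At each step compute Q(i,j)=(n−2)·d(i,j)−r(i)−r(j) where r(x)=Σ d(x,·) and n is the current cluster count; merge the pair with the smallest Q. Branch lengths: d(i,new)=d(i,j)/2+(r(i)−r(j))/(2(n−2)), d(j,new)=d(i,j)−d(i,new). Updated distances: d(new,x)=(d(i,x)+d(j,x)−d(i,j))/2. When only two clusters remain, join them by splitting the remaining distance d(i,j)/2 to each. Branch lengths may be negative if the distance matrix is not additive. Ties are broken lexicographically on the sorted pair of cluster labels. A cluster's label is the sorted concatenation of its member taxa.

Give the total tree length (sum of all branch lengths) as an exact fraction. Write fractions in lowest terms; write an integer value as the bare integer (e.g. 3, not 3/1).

iteration 1: select F,U (d=4, Q=-98); attach at lengths (4, 0); label the merged cluster FU
  updated: d(A,FU)=23/2, d(FU,T)=55/2, d(FU,W)=6
iteration 2: select A,T (d=15, Q=-55); attach at lengths (3/2, 27/2); label the merged cluster AT
  updated: d(AT,FU)=12, d(AT,W)=1/2
iteration 3: select AT,FU (d=12, Q=-37/2); attach at lengths (13/4, 35/4); label the merged cluster AFTU
  updated: d(AFTU,W)=-11/4
iteration 4: select AFTU,W (d=-11/4); attach at lengths (-11/8, -11/8); label the merged cluster AFTUW
final tree: (((A:3/2,T:27/2):13/4,(F:4,U:0):35/4):-11/8,W:-11/8)
total length: 113/4

113/4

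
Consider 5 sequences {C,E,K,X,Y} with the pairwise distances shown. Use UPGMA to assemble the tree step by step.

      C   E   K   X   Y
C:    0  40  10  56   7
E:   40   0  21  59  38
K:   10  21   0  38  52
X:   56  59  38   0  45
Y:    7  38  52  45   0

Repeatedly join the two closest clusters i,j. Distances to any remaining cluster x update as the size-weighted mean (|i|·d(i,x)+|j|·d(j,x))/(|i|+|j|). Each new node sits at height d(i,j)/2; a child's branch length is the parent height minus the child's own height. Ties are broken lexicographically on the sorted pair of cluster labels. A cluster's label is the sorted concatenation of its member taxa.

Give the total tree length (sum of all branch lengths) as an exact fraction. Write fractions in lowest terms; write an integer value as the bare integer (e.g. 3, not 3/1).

81

step 1: merge (C,Y) at d=7; branch lengths C→7/2, Y→7/2; new cluster CY
  updated: d(CY,E)=39, d(CY,K)=31, d(CY,X)=101/2
step 2: merge (E,K) at d=21; branch lengths E→21/2, K→21/2; new cluster EK
  updated: d(CY,EK)=35, d(EK,X)=97/2
step 3: merge (CY,EK) at d=35; branch lengths CY→14, EK→7; new cluster CEKY
  updated: d(CEKY,X)=99/2
step 4: merge (CEKY,X) at d=99/2; branch lengths CEKY→29/4, X→99/4; new cluster CEKXY
final tree: (((C:7/2,Y:7/2):14,(E:21/2,K:21/2):7):29/4,X:99/4)
total length: 81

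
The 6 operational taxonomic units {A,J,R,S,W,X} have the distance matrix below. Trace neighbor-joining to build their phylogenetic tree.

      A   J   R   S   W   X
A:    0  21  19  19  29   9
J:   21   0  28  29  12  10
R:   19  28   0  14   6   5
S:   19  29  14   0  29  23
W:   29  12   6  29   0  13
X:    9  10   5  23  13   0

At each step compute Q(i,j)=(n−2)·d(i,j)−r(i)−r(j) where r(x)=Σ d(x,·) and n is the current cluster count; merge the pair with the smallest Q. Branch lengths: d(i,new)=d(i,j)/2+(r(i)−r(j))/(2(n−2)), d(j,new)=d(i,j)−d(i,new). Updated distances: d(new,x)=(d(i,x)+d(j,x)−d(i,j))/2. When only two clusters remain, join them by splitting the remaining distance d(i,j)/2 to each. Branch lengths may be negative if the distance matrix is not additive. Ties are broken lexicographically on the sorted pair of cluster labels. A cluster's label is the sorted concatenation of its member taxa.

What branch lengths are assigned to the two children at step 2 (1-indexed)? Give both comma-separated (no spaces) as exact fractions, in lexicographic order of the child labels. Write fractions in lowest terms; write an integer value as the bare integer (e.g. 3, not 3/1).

step 1: merge (J,W) at d=12, Q=-141; branch lengths J→59/8, W→37/8; new cluster JW
  updated: d(A,JW)=19, d(JW,R)=11, d(JW,S)=23, d(JW,X)=11/2
step 2: merge (A,S) at d=19, Q=-88; branch lengths A→22/3, S→35/3; new cluster AS
  updated: d(AS,JW)=23/2, d(AS,R)=7, d(AS,X)=13/2
step 3: merge (AS,R) at d=7, Q=-34; branch lengths AS→4, R→3; new cluster ARS
  updated: d(ARS,JW)=31/4, d(ARS,X)=9/4
step 4: merge (ARS,JW) at d=31/4, Q=-31/2; branch lengths ARS→9/4, JW→11/2; new cluster AJRSW
  updated: d(AJRSW,X)=0
step 5: merge (AJRSW,X) at d=0; branch lengths AJRSW→0, X→0; new cluster AJRSWX
final tree: ((((A:22/3,S:35/3):4,R:3):9/4,(J:59/8,W:37/8):11/2):0,X:0)
total length: 183/4

22/3,35/3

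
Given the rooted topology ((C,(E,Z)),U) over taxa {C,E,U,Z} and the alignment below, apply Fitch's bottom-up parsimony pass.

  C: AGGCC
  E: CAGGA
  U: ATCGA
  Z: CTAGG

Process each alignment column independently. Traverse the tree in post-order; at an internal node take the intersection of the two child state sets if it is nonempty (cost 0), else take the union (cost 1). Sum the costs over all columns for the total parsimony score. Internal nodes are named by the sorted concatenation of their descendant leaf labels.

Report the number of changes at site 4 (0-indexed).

site 0, node EZ: E={C} ∩ Z={C} → {C} (+0)
site 0, node CEZ: C={A} ∪ EZ={C} → {A,C} (+1)
site 0, node CEUZ: CEZ={A,C} ∩ U={A} → {A} (+0)
site 1, node EZ: E={A} ∪ Z={T} → {A,T} (+1)
site 1, node CEZ: C={G} ∪ EZ={A,T} → {A,G,T} (+1)
site 1, node CEUZ: CEZ={A,G,T} ∩ U={T} → {T} (+0)
site 2, node EZ: E={G} ∪ Z={A} → {A,G} (+1)
site 2, node CEZ: C={G} ∩ EZ={A,G} → {G} (+0)
site 2, node CEUZ: CEZ={G} ∪ U={C} → {C,G} (+1)
site 3, node EZ: E={G} ∩ Z={G} → {G} (+0)
site 3, node CEZ: C={C} ∪ EZ={G} → {C,G} (+1)
site 3, node CEUZ: CEZ={C,G} ∩ U={G} → {G} (+0)
site 4, node EZ: E={A} ∪ Z={G} → {A,G} (+1)
site 4, node CEZ: C={C} ∪ EZ={A,G} → {A,C,G} (+1)
site 4, node CEUZ: CEZ={A,C,G} ∩ U={A} → {A} (+0)
per-site changes: [1, 2, 2, 1, 2]; total = 8

2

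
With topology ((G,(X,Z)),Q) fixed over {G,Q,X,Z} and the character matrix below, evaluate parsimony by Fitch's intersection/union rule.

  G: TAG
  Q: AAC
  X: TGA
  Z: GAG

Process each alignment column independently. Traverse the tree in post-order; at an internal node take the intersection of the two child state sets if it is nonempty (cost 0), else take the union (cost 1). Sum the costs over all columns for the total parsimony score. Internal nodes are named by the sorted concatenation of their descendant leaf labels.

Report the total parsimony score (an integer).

[col 0] XZ: children X:{T}, Z:{G} ∪→ {G,T}; cost 1
[col 0] GXZ: children G:{T}, XZ:{G,T} ∩→ {T}; cost 0
[col 0] GQXZ: children GXZ:{T}, Q:{A} ∪→ {A,T}; cost 1
[col 1] XZ: children X:{G}, Z:{A} ∪→ {A,G}; cost 1
[col 1] GXZ: children G:{A}, XZ:{A,G} ∩→ {A}; cost 0
[col 1] GQXZ: children GXZ:{A}, Q:{A} ∩→ {A}; cost 0
[col 2] XZ: children X:{A}, Z:{G} ∪→ {A,G}; cost 1
[col 2] GXZ: children G:{G}, XZ:{A,G} ∩→ {G}; cost 0
[col 2] GQXZ: children GXZ:{G}, Q:{C} ∪→ {C,G}; cost 1
per-site changes: [2, 1, 2]; total = 5

5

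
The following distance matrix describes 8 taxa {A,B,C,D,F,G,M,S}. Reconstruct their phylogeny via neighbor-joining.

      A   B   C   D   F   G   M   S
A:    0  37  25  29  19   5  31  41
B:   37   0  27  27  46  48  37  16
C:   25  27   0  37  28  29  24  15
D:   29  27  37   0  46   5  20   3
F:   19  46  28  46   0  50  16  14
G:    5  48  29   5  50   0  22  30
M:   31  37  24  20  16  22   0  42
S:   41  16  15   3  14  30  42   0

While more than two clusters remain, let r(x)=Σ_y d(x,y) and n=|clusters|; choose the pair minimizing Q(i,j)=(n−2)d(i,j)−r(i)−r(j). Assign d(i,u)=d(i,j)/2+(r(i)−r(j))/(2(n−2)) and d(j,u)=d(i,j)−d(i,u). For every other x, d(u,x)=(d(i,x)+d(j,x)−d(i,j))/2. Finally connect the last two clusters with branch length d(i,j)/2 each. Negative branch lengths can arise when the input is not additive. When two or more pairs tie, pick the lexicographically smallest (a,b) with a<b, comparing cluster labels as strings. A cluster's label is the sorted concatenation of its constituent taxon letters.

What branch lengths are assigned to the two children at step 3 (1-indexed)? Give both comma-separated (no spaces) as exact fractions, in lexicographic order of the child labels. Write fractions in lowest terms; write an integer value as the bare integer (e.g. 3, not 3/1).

63/16,-15/16

1. join A+G (d=5, Q=-346) ⇒ AG; edges |A|=7/3, |G|=8/3
  updated: d(AG,B)=40, d(AG,C)=49/2, d(AG,D)=29/2, d(AG,F)=32, d(AG,M)=24, d(AG,S)=33
2. join F+M (d=16, Q=-265) ⇒ FM; edges |F|=99/10, |M|=61/10
  updated: d(AG,FM)=20, d(B,FM)=67/2, d(C,FM)=18, d(D,FM)=25, d(FM,S)=20
3. join D+S (d=3, Q=-363/2) ⇒ DS; edges |D|=63/16, |S|=-15/16
  updated: d(AG,DS)=89/4, d(B,DS)=20, d(C,DS)=49/2, d(DS,FM)=21
4. join B+DS (d=20, Q=-593/4) ⇒ BDS; edges |B|=371/24, |DS|=109/24
  updated: d(AG,BDS)=169/8, d(BDS,C)=63/4, d(BDS,FM)=69/4
5. join AG+FM (d=20, Q=-647/8) ⇒ AFGM; edges |AG|=403/32, |FM|=237/32
  updated: d(AFGM,BDS)=147/16, d(AFGM,C)=45/4
6. join AFGM+BDS (d=147/16, Q=-579/16) ⇒ ABDFGMS; edges |AFGM|=75/32, |BDS|=219/32
  updated: d(ABDFGMS,C)=285/32
7. join ABDFGMS+C (d=285/32) ⇒ ABCDFGMS; edges |ABDFGMS|=285/64, |C|=285/64
final tree: ((((A:7/3,G:8/3):403/32,(F:99/10,M:61/10):237/32):75/32,(B:371/24,(D:63/16,S:-15/16):109/24):219/32):285/64,C:285/64)
total length: 2627/32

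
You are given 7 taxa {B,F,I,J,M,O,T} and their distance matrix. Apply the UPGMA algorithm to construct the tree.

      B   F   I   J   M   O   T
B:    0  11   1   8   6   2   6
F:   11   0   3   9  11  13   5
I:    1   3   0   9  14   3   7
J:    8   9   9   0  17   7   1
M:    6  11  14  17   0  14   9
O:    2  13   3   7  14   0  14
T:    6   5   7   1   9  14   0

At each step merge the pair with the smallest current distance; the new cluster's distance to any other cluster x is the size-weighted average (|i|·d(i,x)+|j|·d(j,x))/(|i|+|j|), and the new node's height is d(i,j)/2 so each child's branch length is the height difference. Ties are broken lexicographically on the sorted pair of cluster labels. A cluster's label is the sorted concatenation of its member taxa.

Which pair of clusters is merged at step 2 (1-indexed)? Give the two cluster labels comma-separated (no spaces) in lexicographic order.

step 1: merge (B,I) at d=1; branch lengths B→1/2, I→1/2; new cluster BI
  updated: d(BI,F)=7, d(BI,J)=17/2, d(BI,M)=10, d(BI,O)=5/2, d(BI,T)=13/2
step 2: merge (J,T) at d=1; branch lengths J→1/2, T→1/2; new cluster JT
  updated: d(BI,JT)=15/2, d(F,JT)=7, d(JT,M)=13, d(JT,O)=21/2
step 3: merge (BI,O) at d=5/2; branch lengths BI→3/4, O→5/4; new cluster BIO
  updated: d(BIO,F)=9, d(BIO,JT)=17/2, d(BIO,M)=34/3
step 4: merge (F,JT) at d=7; branch lengths F→7/2, JT→3; new cluster FJT
  updated: d(BIO,FJT)=26/3, d(FJT,M)=37/3
step 5: merge (BIO,FJT) at d=26/3; branch lengths BIO→37/12, FJT→5/6; new cluster BFIJOT
  updated: d(BFIJOT,M)=71/6
step 6: merge (BFIJOT,M) at d=71/6; branch lengths BFIJOT→19/12, M→71/12; new cluster BFIJMOT
final tree: ((((B:1/2,I:1/2):3/4,O:5/4):37/12,(F:7/2,(J:1/2,T:1/2):3):5/6):19/12,M:71/12)
total length: 263/12

J,T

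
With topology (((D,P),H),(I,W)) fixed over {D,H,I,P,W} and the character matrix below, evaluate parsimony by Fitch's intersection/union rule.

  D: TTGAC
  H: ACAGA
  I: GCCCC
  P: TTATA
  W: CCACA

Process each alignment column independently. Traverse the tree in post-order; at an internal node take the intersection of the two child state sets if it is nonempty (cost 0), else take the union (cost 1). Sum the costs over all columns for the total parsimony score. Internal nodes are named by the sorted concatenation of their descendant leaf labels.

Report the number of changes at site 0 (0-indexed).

3

site 0, node DP: D={T} ∩ P={T} → {T} (+0)
site 0, node DHP: DP={T} ∪ H={A} → {A,T} (+1)
site 0, node IW: I={G} ∪ W={C} → {C,G} (+1)
site 0, node DHIPW: DHP={A,T} ∪ IW={C,G} → {A,C,G,T} (+1)
site 1, node DP: D={T} ∩ P={T} → {T} (+0)
site 1, node DHP: DP={T} ∪ H={C} → {C,T} (+1)
site 1, node IW: I={C} ∩ W={C} → {C} (+0)
site 1, node DHIPW: DHP={C,T} ∩ IW={C} → {C} (+0)
site 2, node DP: D={G} ∪ P={A} → {A,G} (+1)
site 2, node DHP: DP={A,G} ∩ H={A} → {A} (+0)
site 2, node IW: I={C} ∪ W={A} → {A,C} (+1)
site 2, node DHIPW: DHP={A} ∩ IW={A,C} → {A} (+0)
site 3, node DP: D={A} ∪ P={T} → {A,T} (+1)
site 3, node DHP: DP={A,T} ∪ H={G} → {A,G,T} (+1)
site 3, node IW: I={C} ∩ W={C} → {C} (+0)
site 3, node DHIPW: DHP={A,G,T} ∪ IW={C} → {A,C,G,T} (+1)
site 4, node DP: D={C} ∪ P={A} → {A,C} (+1)
site 4, node DHP: DP={A,C} ∩ H={A} → {A} (+0)
site 4, node IW: I={C} ∪ W={A} → {A,C} (+1)
site 4, node DHIPW: DHP={A} ∩ IW={A,C} → {A} (+0)
per-site changes: [3, 1, 2, 3, 2]; total = 11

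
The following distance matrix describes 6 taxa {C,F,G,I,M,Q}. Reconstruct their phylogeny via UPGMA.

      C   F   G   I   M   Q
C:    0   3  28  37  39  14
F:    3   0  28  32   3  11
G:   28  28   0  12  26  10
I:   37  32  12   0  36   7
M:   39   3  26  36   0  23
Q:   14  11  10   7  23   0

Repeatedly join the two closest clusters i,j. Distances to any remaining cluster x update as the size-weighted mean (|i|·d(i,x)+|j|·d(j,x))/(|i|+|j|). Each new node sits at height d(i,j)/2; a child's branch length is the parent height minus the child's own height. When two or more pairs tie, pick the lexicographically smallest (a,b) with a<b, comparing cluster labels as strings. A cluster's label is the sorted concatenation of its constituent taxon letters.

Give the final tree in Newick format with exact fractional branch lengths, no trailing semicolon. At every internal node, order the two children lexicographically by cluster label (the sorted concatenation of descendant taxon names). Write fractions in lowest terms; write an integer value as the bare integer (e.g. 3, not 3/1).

step 1: merge (C,F) at d=3; branch lengths C→3/2, F→3/2; new cluster CF
  updated: d(CF,G)=28, d(CF,I)=69/2, d(CF,M)=21, d(CF,Q)=25/2
step 2: merge (I,Q) at d=7; branch lengths I→7/2, Q→7/2; new cluster IQ
  updated: d(CF,IQ)=47/2, d(G,IQ)=11, d(IQ,M)=59/2
step 3: merge (G,IQ) at d=11; branch lengths G→11/2, IQ→2; new cluster GIQ
  updated: d(CF,GIQ)=25, d(GIQ,M)=85/3
step 4: merge (CF,M) at d=21; branch lengths CF→9, M→21/2; new cluster CFM
  updated: d(CFM,GIQ)=235/9
step 5: merge (CFM,GIQ) at d=235/9; branch lengths CFM→23/9, GIQ→68/9; new cluster CFGIMQ
final tree: (((C:3/2,F:3/2):9,M:21/2):23/9,(G:11/2,(I:7/2,Q:7/2):2):68/9)
total length: 424/9

(((C:3/2,F:3/2):9,M:21/2):23/9,(G:11/2,(I:7/2,Q:7/2):2):68/9)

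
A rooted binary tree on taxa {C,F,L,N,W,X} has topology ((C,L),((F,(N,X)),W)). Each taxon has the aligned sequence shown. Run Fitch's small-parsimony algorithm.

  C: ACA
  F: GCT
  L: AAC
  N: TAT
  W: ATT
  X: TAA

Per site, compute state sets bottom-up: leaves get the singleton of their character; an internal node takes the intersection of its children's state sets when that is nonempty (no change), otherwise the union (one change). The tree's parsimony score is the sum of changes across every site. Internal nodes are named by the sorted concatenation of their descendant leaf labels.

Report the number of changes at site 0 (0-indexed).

2

site 0, node CL: C={A} ∩ L={A} → {A} (+0)
site 0, node NX: N={T} ∩ X={T} → {T} (+0)
site 0, node FNX: F={G} ∪ NX={T} → {G,T} (+1)
site 0, node FNWX: FNX={G,T} ∪ W={A} → {A,G,T} (+1)
site 0, node CFLNWX: CL={A} ∩ FNWX={A,G,T} → {A} (+0)
site 1, node CL: C={C} ∪ L={A} → {A,C} (+1)
site 1, node NX: N={A} ∩ X={A} → {A} (+0)
site 1, node FNX: F={C} ∪ NX={A} → {A,C} (+1)
site 1, node FNWX: FNX={A,C} ∪ W={T} → {A,C,T} (+1)
site 1, node CFLNWX: CL={A,C} ∩ FNWX={A,C,T} → {A,C} (+0)
site 2, node CL: C={A} ∪ L={C} → {A,C} (+1)
site 2, node NX: N={T} ∪ X={A} → {A,T} (+1)
site 2, node FNX: F={T} ∩ NX={A,T} → {T} (+0)
site 2, node FNWX: FNX={T} ∩ W={T} → {T} (+0)
site 2, node CFLNWX: CL={A,C} ∪ FNWX={T} → {A,C,T} (+1)
per-site changes: [2, 3, 3]; total = 8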